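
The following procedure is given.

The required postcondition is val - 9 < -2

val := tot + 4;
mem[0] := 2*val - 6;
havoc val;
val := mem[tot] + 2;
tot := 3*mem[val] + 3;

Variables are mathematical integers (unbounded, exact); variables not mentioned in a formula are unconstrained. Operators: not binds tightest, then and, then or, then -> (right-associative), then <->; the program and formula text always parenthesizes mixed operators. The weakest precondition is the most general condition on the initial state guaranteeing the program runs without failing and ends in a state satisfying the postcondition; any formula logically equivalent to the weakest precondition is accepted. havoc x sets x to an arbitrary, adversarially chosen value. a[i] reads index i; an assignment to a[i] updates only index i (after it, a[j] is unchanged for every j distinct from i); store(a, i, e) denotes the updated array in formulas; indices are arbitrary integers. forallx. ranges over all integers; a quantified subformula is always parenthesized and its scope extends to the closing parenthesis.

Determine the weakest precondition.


Working backward. After the program, the postcondition val - 9 < -2 must hold; in canonical form it is val < 7.
Before tot := 3*mem[val] + 3: val < 7
Before val := mem[tot] + 2: mem[tot] < 5
Before havoc val: mem[tot] < 5
Before mem[0] := 2*val - 6: store(mem, 0, 2*val - 6)[tot] < 5
Before val := tot + 4: store(mem, 0, 2*tot + 2)[tot] < 5
Answer: WP = store(mem, 0, 2*tot + 2)[tot] < 5


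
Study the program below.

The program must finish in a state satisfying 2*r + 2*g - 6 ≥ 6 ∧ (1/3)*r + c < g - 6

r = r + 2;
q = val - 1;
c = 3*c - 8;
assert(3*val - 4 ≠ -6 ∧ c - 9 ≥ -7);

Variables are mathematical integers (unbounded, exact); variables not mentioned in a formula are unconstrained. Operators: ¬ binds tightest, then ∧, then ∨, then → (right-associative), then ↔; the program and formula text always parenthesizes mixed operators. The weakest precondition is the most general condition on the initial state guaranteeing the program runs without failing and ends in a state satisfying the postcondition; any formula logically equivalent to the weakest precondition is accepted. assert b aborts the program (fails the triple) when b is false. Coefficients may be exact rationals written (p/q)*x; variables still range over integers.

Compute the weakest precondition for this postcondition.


Working backward. After the program, the postcondition 2*r + 2*g - 6 ≥ 6 ∧ (1/3)*r + c < g - 6 must hold; in canonical form it is 2*g + 2*r ≥ 12 ∧ c + (1/3)*r < g - 6.
Before assert 3*val - 4 ≠ -6 ∧ c - 9 ≥ -7: 3*val ≠ -2 ∧ c ≥ 2 ∧ 2*g + 2*r ≥ 12 ∧ c + (1/3)*r < g - 6
Before c := 3*c - 8: 3*val ≠ -2 ∧ 3*c ≥ 10 ∧ 2*g + 2*r ≥ 12 ∧ 3*c + (1/3)*r < g + 2
Before q := val - 1: 3*val ≠ -2 ∧ 3*c ≥ 10 ∧ 2*g + 2*r ≥ 12 ∧ 3*c + (1/3)*r < g + 2
Before r := r + 2: 3*val ≠ -2 ∧ 3*c ≥ 10 ∧ 2*g + 2*r ≥ 8 ∧ 3*c + (1/3)*r < g + 4/3
Answer: WP = 3*val ≠ -2 ∧ 3*c ≥ 10 ∧ 2*g + 2*r ≥ 8 ∧ 3*c + (1/3)*r < g + 4/3


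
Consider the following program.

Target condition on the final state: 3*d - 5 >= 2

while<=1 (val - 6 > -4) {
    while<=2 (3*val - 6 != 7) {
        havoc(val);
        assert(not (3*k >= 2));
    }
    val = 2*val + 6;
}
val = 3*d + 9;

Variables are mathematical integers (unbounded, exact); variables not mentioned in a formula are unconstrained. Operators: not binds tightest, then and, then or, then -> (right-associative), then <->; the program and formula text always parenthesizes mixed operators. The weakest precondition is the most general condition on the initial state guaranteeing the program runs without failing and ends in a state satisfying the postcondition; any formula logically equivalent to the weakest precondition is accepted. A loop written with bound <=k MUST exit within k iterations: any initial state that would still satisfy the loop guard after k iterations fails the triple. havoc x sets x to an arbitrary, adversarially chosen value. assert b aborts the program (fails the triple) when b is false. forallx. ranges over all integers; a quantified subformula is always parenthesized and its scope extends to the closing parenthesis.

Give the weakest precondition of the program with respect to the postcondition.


Working backward. After the program, the postcondition 3*d - 5 >= 2 must hold; in canonical form it is 3*d >= 7.
Before val := 3*d + 9: 3*d >= 7
Before the loop (bound <=1), unroll the exhaustion recursion (WP_0 = exit-now case; WP_j = one more guarded iteration, up to j = 1):
  WP_0: (not (val > 2)) and 3*d >= 7
  WP_1: (val > 2 -> ((3*val != 13 -> (forall val_2. ((not (3*k >= 2)) and (3*val_2 != 13 -> (forall val_1. ((not (3*k >= 2)) and (not (3*val_1 != 13)) and (not (2*val_1 > -4)) and 3*d >= 7))) and ((not (3*val_2 != 13)) -> ((not (2*val_2 > -4)) and 3*d >= 7))))) and ((not (3*val != 13)) -> ((not (2*val > -4)) and 3*d >= 7)))) and ((not (val > 2)) -> 3*d >= 7)
So before the loop: (val > 2 -> ((3*val != 13 -> (forall val_2. ((not (3*k >= 2)) and (3*val_2 != 13 -> (forall val_1. ((not (3*k >= 2)) and (not (3*val_1 != 13)) and (not (2*val_1 > -4)) and 3*d >= 7))) and ((not (3*val_2 != 13)) -> ((not (2*val_2 > -4)) and 3*d >= 7))))) and ((not (3*val != 13)) -> ((not (2*val > -4)) and 3*d >= 7)))) and ((not (val > 2)) -> 3*d >= 7)
Answer: WP = (val > 2 -> ((3*val != 13 -> (forall val_2. ((not (3*k >= 2)) and (3*val_2 != 13 -> (forall val_1. ((not (3*k >= 2)) and (not (3*val_1 != 13)) and (not (2*val_1 > -4)) and 3*d >= 7))) and ((not (3*val_2 != 13)) -> ((not (2*val_2 > -4)) and 3*d >= 7))))) and ((not (3*val != 13)) -> ((not (2*val > -4)) and 3*d >= 7)))) and ((not (val > 2)) -> 3*d >= 7)


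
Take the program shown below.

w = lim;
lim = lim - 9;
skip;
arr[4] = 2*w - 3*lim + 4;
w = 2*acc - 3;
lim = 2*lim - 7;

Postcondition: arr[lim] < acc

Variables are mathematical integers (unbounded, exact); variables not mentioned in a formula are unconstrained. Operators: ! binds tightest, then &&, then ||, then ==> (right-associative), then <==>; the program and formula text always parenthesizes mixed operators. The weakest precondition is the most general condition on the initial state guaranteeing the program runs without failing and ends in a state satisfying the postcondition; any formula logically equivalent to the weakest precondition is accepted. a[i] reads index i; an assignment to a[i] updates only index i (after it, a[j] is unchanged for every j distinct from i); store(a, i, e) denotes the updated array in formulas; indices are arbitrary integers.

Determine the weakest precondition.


Working backward. After the program, arr[lim] < acc must hold.
Before lim := 2*lim - 7: arr[2*lim - 7] < acc
Before w := 2*acc - 3: arr[2*lim - 7] < acc
Before arr[4] := 2*w - 3*lim + 4: store(arr, 4, -3*lim + 2*w + 4)[2*lim - 7] < acc
Before skip: store(arr, 4, -3*lim + 2*w + 4)[2*lim - 7] < acc
Before lim := lim - 9: store(arr, 4, -3*lim + 2*w + 31)[2*lim - 25] < acc
Before w := lim: store(arr, 4, -lim + 31)[2*lim - 25] < acc
Answer: WP = store(arr, 4, -lim + 31)[2*lim - 25] < acc


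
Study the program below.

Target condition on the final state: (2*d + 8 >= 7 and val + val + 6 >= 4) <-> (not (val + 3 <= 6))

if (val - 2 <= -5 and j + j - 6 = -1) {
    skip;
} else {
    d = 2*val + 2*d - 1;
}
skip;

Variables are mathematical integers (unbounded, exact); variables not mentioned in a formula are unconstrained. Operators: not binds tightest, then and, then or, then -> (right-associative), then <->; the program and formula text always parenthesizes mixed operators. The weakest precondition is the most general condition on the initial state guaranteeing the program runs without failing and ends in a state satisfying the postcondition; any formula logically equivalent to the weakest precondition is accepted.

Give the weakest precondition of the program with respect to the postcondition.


Working backward. After the program, the postcondition (2*d + 8 >= 7 and val + val + 6 >= 4) <-> (not (val + 3 <= 6)) must hold; in canonical form it is (2*d >= -1 and 2*val >= -2) <-> (not (val <= 3)).
Before skip: (2*d >= -1 and 2*val >= -2) <-> (not (val <= 3))
Then branch requires (2*d >= -1 and 2*val >= -2) <-> (not (val <= 3)); else branch requires (4*d + 4*val >= 1 and 2*val >= -2) <-> (not (val <= 3)).
Before the if: ((val <= -3 and 2*j = 5) -> ((2*d >= -1 and 2*val >= -2) <-> (not (val <= 3)))) and ((not (val <= -3 and 2*j = 5)) -> ((4*d + 4*val >= 1 and 2*val >= -2) <-> (not (val <= 3))))
Answer: WP = ((val <= -3 and 2*j = 5) -> ((2*d >= -1 and 2*val >= -2) <-> (not (val <= 3)))) and ((not (val <= -3 and 2*j = 5)) -> ((4*d + 4*val >= 1 and 2*val >= -2) <-> (not (val <= 3))))


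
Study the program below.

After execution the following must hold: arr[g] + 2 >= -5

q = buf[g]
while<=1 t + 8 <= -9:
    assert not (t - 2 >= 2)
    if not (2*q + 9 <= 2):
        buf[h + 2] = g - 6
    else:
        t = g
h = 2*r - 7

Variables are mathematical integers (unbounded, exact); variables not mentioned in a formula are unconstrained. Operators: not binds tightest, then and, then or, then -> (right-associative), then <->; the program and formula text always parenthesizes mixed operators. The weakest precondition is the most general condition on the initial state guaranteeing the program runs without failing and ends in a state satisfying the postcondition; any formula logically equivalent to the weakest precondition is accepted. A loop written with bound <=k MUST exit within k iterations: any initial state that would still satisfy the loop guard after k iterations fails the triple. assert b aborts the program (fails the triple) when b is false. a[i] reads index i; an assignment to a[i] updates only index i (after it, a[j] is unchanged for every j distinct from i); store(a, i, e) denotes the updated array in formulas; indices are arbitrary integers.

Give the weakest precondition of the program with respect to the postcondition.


Working backward. After the program, the postcondition arr[g] + 2 >= -5 must hold; in canonical form it is arr[g] >= -7.
Before h := 2*r - 7: arr[g] >= -7
Before the loop (bound <=1), unroll the exhaustion recursion (WP_0 = exit-now case; WP_j = one more guarded iteration, up to j = 1):
  WP_0: (not (t <= -17)) and arr[g] >= -7
  WP_1: (t <= -17 -> ((not (t >= 4)) and ((not (2*q <= -7)) -> ((not (t <= -17)) and arr[g] >= -7)) and (2*q <= -7 -> ((not (g <= -17)) and arr[g] >= -7)))) and ((not (t <= -17)) -> arr[g] >= -7)
So before the loop: (t <= -17 -> ((not (t >= 4)) and ((not (2*q <= -7)) -> ((not (t <= -17)) and arr[g] >= -7)) and (2*q <= -7 -> ((not (g <= -17)) and arr[g] >= -7)))) and ((not (t <= -17)) -> arr[g] >= -7)
Before q := buf[g]: (t <= -17 -> ((not (t >= 4)) and ((not (2*buf[g] <= -7)) -> ((not (t <= -17)) and arr[g] >= -7)) and (2*buf[g] <= -7 -> ((not (g <= -17)) and arr[g] >= -7)))) and ((not (t <= -17)) -> arr[g] >= -7)
Answer: WP = (t <= -17 -> ((not (t >= 4)) and ((not (2*buf[g] <= -7)) -> ((not (t <= -17)) and arr[g] >= -7)) and (2*buf[g] <= -7 -> ((not (g <= -17)) and arr[g] >= -7)))) and ((not (t <= -17)) -> arr[g] >= -7)


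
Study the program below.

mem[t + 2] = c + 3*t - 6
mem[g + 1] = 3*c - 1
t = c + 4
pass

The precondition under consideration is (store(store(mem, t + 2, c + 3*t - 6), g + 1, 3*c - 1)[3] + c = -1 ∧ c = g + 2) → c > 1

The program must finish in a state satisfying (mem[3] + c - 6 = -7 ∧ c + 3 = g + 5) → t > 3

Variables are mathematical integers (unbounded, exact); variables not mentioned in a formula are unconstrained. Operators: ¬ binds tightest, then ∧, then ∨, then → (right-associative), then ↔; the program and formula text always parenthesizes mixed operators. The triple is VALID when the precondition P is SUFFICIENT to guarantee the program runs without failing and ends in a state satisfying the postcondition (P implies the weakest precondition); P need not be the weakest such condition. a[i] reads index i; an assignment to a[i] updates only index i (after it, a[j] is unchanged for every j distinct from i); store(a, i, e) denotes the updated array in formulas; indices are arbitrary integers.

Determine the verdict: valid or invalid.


Working backward. After the program, the postcondition (mem[3] + c - 6 = -7 ∧ c + 3 = g + 5) → t > 3 must hold; in canonical form it is (mem[3] + c = -1 ∧ c = g + 2) → t > 3.
Before skip: (mem[3] + c = -1 ∧ c = g + 2) → t > 3
Before t := c + 4: (mem[3] + c = -1 ∧ c = g + 2) → c > -1
Before mem[g + 1] := 3*c - 1: (store(mem, g + 1, 3*c - 1)[3] + c = -1 ∧ c = g + 2) → c > -1
Before mem[t + 2] := c + 3*t - 6: (store(store(mem, t + 2, c + 3*t - 6), g + 1, 3*c - 1)[3] + c = -1 ∧ c = g + 2) → c > -1
The weakest precondition is (store(store(mem, t + 2, c + 3*t - 6), g + 1, 3*c - 1)[3] + c = -1 ∧ c = g + 2) → c > -1.
Check whether (store(store(mem, t + 2, c + 3*t - 6), g + 1, 3*c - 1)[3] + c = -1 ∧ c = g + 2) → c > 1 implies it.
Every state satisfying the precondition satisfies the weakest precondition: the implication holds.
Answer: valid


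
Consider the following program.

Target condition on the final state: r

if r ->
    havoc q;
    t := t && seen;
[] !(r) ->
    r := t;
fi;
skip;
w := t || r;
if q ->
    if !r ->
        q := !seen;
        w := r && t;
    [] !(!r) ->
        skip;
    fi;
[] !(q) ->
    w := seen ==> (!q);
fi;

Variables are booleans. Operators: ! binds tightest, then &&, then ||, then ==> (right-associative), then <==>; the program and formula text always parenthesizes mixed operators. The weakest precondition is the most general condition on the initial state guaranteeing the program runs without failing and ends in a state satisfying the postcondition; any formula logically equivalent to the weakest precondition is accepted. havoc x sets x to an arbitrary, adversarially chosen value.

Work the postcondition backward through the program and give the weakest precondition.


Working backward. After the program, r must hold.
Then branch requires (!r) ==> r; else branch requires r.
Before the if: (q ==> ((!r) ==> r)) && ((!q) ==> r)
Before w := t || r: (q ==> ((!r) ==> r)) && ((!q) ==> r)
Before skip: (q ==> ((!r) ==> r)) && ((!q) ==> r)
Then branch requires ((!r) ==> r) && r; else branch requires (q ==> ((!t) ==> t)) && ((!q) ==> t).
Before the if: (r ==> (((!r) ==> r) && r)) && ((!r) ==> ((q ==> ((!t) ==> t)) && ((!q) ==> t)))
Answer: WP = (r ==> (((!r) ==> r) && r)) && ((!r) ==> ((q ==> ((!t) ==> t)) && ((!q) ==> t)))


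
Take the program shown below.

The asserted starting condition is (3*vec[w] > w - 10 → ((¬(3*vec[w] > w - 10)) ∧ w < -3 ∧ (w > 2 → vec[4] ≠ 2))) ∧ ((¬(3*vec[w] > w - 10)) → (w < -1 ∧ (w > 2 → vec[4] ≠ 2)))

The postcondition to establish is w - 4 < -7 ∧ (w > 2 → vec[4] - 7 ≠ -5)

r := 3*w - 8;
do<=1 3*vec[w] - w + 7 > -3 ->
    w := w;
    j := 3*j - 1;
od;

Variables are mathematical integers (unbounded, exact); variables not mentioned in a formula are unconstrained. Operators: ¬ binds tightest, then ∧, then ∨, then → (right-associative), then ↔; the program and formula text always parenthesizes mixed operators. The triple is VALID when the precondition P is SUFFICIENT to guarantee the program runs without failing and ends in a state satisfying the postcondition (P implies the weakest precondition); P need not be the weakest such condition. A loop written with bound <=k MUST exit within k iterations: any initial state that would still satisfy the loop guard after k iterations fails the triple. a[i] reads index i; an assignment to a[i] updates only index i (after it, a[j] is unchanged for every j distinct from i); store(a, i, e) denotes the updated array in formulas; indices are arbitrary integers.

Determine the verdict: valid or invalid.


Working backward. After the program, the postcondition w - 4 < -7 ∧ (w > 2 → vec[4] - 7 ≠ -5) must hold; in canonical form it is w < -3 ∧ (w > 2 → vec[4] ≠ 2).
Before the loop (bound <=1), unroll the exhaustion recursion (WP_0 = exit-now case; WP_j = one more guarded iteration, up to j = 1):
  WP_0: (¬(3*vec[w] > w - 10)) ∧ w < -3 ∧ (w > 2 → vec[4] ≠ 2)
  WP_1: (3*vec[w] > w - 10 → ((¬(3*vec[w] > w - 10)) ∧ w < -3 ∧ (w > 2 → vec[4] ≠ 2))) ∧ ((¬(3*vec[w] > w - 10)) → (w < -3 ∧ (w > 2 → vec[4] ≠ 2)))
So before the loop: (3*vec[w] > w - 10 → ((¬(3*vec[w] > w - 10)) ∧ w < -3 ∧ (w > 2 → vec[4] ≠ 2))) ∧ ((¬(3*vec[w] > w - 10)) → (w < -3 ∧ (w > 2 → vec[4] ≠ 2)))
Before r := 3*w - 8: (3*vec[w] > w - 10 → ((¬(3*vec[w] > w - 10)) ∧ w < -3 ∧ (w > 2 → vec[4] ≠ 2))) ∧ ((¬(3*vec[w] > w - 10)) → (w < -3 ∧ (w > 2 → vec[4] ≠ 2)))
The weakest precondition is (3*vec[w] > w - 10 → ((¬(3*vec[w] > w - 10)) ∧ w < -3 ∧ (w > 2 → vec[4] ≠ 2))) ∧ ((¬(3*vec[w] > w - 10)) → (w < -3 ∧ (w > 2 → vec[4] ≠ 2))).
Check whether (3*vec[w] > w - 10 → ((¬(3*vec[w] > w - 10)) ∧ w < -3 ∧ (w > 2 → vec[4] ≠ 2))) ∧ ((¬(3*vec[w] > w - 10)) → (w < -1 ∧ (w > 2 → vec[4] ≠ 2))) implies it.
Countermodel: at the initial state vec = {[-2] = -4, [4] = -4, elsewhere -4}, w = -2, the precondition holds but the weakest precondition fails.
Answer: invalid


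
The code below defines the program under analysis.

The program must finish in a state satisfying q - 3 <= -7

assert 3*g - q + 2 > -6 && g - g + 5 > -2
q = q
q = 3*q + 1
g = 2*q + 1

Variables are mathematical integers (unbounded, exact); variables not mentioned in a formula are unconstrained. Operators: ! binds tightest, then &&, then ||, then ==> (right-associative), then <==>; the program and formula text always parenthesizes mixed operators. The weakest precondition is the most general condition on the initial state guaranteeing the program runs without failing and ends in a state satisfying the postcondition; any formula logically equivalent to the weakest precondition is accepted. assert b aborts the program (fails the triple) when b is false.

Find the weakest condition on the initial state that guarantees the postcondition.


Working backward. After the program, the postcondition q - 3 <= -7 must hold; in canonical form it is q <= -4.
Before g := 2*q + 1: q <= -4
Before q := 3*q + 1: 3*q <= -5
Before q := q: 3*q <= -5
Before assert 3*g - q + 2 > -6 && g - g + 5 > -2: 3*g > q - 8 && 3*q <= -5
Answer: WP = 3*g > q - 8 && 3*q <= -5


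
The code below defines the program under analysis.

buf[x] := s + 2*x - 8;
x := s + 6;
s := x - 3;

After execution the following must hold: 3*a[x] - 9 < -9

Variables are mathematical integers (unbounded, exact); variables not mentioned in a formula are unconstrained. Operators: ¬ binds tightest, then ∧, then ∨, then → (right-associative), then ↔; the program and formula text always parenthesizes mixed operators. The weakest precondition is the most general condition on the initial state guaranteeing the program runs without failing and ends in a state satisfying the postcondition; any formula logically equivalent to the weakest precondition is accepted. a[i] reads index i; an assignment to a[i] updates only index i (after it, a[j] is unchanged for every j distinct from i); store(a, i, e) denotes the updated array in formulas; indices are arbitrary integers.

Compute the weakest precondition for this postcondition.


Working backward. After the program, the postcondition 3*a[x] - 9 < -9 must hold; in canonical form it is 3*a[x] < 0.
Before s := x - 3: 3*a[x] < 0
Before x := s + 6: 3*a[s + 6] < 0
Before buf[x] := s + 2*x - 8: 3*a[s + 6] < 0
Answer: WP = 3*a[s + 6] < 0


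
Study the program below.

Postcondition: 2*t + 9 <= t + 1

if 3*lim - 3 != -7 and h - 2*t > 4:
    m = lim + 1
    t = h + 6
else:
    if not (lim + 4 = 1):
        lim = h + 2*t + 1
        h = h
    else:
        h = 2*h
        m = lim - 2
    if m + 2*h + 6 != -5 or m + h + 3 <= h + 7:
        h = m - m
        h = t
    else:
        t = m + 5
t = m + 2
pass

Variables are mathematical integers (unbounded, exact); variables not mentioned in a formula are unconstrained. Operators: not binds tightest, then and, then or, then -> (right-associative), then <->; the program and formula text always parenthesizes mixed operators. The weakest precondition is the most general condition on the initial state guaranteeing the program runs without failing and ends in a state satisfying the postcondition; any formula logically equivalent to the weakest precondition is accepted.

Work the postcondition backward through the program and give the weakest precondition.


Working backward. After the program, the postcondition 2*t + 9 <= t + 1 must hold; in canonical form it is t <= -8.
Before skip: t <= -8
Before t := m + 2: m <= -10
Then branch requires lim <= -11; else branch requires ((not (lim = -3)) -> (((2*h + m != -11 or m <= 4) -> m <= -10) and ((not (2*h + m != -11 or m <= 4)) -> m <= -10))) and (lim = -3 -> (((4*h + lim != -9 or lim <= 6) -> lim <= -8) and ((not (4*h + lim != -9 or lim <= 6)) -> lim <= -8))).
Before the if: ((3*lim != -4 and h > 2*t + 4) -> lim <= -11) and ((not (3*lim != -4 and h > 2*t + 4)) -> (((not (lim = -3)) -> (((2*h + m != -11 or m <= 4) -> m <= -10) and ((not (2*h + m != -11 or m <= 4)) -> m <= -10))) and (lim = -3 -> (((4*h + lim != -9 or lim <= 6) -> lim <= -8) and ((not (4*h + lim != -9 or lim <= 6)) -> lim <= -8)))))
Answer: WP = ((3*lim != -4 and h > 2*t + 4) -> lim <= -11) and ((not (3*lim != -4 and h > 2*t + 4)) -> (((not (lim = -3)) -> (((2*h + m != -11 or m <= 4) -> m <= -10) and ((not (2*h + m != -11 or m <= 4)) -> m <= -10))) and (lim = -3 -> (((4*h + lim != -9 or lim <= 6) -> lim <= -8) and ((not (4*h + lim != -9 or lim <= 6)) -> lim <= -8)))))


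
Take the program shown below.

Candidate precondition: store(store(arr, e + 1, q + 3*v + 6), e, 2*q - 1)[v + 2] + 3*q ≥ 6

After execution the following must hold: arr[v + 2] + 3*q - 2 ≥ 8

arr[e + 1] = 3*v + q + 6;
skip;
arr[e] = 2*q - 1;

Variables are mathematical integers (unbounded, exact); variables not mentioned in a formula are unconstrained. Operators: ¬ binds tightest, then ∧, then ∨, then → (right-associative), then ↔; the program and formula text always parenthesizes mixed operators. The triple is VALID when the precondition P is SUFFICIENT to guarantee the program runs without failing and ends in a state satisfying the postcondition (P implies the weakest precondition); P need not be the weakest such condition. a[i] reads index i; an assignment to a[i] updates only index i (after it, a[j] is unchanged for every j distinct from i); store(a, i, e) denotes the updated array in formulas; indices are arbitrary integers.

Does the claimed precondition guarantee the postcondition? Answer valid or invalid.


Working backward. After the program, the postcondition arr[v + 2] + 3*q - 2 ≥ 8 must hold; in canonical form it is arr[v + 2] + 3*q ≥ 10.
Before arr[e] := 2*q - 1: store(arr, e, 2*q - 1)[v + 2] + 3*q ≥ 10
Before skip: store(arr, e, 2*q - 1)[v + 2] + 3*q ≥ 10
Before arr[e + 1] := 3*v + q + 6: store(store(arr, e + 1, q + 3*v + 6), e, 2*q - 1)[v + 2] + 3*q ≥ 10
The weakest precondition is store(store(arr, e + 1, q + 3*v + 6), e, 2*q - 1)[v + 2] + 3*q ≥ 10.
Check whether store(store(arr, e + 1, q + 3*v + 6), e, 2*q - 1)[v + 2] + 3*q ≥ 6 implies it.
Countermodel: at the initial state arr = {[2] = -46557, [3] = 5, [4] = 5, elsewhere 5}, e = 3, q = 15521, v = 0, the precondition holds but the weakest precondition fails.
Answer: invalid


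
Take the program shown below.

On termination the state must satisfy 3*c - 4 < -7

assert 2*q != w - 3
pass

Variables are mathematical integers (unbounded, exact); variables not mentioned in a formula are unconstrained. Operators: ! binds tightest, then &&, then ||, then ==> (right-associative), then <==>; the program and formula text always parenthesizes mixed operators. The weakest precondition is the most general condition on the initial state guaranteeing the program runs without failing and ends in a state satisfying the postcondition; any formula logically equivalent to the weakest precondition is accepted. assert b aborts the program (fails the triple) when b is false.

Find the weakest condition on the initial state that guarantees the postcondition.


Working backward. After the program, the postcondition 3*c - 4 < -7 must hold; in canonical form it is 3*c < -3.
Before skip: 3*c < -3
Before assert 2*q != w - 3: 2*q != w - 3 && 3*c < -3
Answer: WP = 2*q != w - 3 && 3*c < -3


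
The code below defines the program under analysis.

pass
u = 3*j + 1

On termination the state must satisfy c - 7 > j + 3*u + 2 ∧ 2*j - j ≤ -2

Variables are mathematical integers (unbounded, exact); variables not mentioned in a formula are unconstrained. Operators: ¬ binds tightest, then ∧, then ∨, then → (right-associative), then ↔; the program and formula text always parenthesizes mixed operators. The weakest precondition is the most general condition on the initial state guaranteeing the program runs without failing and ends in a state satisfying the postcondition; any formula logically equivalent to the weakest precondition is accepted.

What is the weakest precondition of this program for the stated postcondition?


Working backward. After the program, the postcondition c - 7 > j + 3*u + 2 ∧ 2*j - j ≤ -2 must hold; in canonical form it is c > j + 3*u + 9 ∧ j ≤ -2.
Before u := 3*j + 1: c > 10*j + 12 ∧ j ≤ -2
Before skip: c > 10*j + 12 ∧ j ≤ -2
Answer: WP = c > 10*j + 12 ∧ j ≤ -2


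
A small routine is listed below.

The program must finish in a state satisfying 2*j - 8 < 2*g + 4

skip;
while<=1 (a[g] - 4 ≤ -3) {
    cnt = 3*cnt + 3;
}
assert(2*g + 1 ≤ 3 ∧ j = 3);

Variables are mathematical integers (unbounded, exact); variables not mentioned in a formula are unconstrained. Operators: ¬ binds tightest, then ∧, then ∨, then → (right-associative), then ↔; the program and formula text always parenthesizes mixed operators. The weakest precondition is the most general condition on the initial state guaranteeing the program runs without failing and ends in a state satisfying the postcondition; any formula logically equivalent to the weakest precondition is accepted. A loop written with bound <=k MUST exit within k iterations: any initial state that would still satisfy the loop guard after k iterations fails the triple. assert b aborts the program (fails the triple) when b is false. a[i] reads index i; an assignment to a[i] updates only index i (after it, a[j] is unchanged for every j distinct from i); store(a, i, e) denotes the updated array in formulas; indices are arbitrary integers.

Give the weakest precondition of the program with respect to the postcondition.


Working backward. After the program, the postcondition 2*j - 8 < 2*g + 4 must hold; in canonical form it is 2*j < 2*g + 12.
Before assert 2*g + 1 ≤ 3 ∧ j = 3: 2*g ≤ 2 ∧ j = 3 ∧ 2*j < 2*g + 12
Before the loop (bound <=1), unroll the exhaustion recursion (WP_0 = exit-now case; WP_j = one more guarded iteration, up to j = 1):
  WP_0: (¬(a[g] ≤ 1)) ∧ 2*g ≤ 2 ∧ j = 3 ∧ 2*j < 2*g + 12
  WP_1: (a[g] ≤ 1 → ((¬(a[g] ≤ 1)) ∧ 2*g ≤ 2 ∧ j = 3 ∧ 2*j < 2*g + 12)) ∧ ((¬(a[g] ≤ 1)) → (2*g ≤ 2 ∧ j = 3 ∧ 2*j < 2*g + 12))
So before the loop: (a[g] ≤ 1 → ((¬(a[g] ≤ 1)) ∧ 2*g ≤ 2 ∧ j = 3 ∧ 2*j < 2*g + 12)) ∧ ((¬(a[g] ≤ 1)) → (2*g ≤ 2 ∧ j = 3 ∧ 2*j < 2*g + 12))
Before skip: (a[g] ≤ 1 → ((¬(a[g] ≤ 1)) ∧ 2*g ≤ 2 ∧ j = 3 ∧ 2*j < 2*g + 12)) ∧ ((¬(a[g] ≤ 1)) → (2*g ≤ 2 ∧ j = 3 ∧ 2*j < 2*g + 12))
Answer: WP = (a[g] ≤ 1 → ((¬(a[g] ≤ 1)) ∧ 2*g ≤ 2 ∧ j = 3 ∧ 2*j < 2*g + 12)) ∧ ((¬(a[g] ≤ 1)) → (2*g ≤ 2 ∧ j = 3 ∧ 2*j < 2*g + 12))


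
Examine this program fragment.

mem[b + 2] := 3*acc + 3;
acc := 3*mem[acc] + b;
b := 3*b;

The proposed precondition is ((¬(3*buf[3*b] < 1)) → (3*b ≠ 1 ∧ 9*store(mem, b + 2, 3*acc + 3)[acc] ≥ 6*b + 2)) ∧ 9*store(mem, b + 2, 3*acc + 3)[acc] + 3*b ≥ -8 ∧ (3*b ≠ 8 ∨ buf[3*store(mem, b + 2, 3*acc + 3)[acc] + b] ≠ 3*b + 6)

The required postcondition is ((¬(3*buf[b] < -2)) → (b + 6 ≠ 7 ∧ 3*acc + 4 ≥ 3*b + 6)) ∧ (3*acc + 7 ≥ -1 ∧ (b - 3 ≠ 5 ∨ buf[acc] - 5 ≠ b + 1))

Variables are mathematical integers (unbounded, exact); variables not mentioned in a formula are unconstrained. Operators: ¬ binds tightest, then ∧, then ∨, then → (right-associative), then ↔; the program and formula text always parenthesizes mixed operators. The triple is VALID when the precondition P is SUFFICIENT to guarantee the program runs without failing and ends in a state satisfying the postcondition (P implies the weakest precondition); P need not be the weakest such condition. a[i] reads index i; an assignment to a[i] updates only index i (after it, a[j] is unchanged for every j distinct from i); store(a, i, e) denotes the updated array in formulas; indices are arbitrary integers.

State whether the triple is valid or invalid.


Working backward. After the program, the postcondition ((¬(3*buf[b] < -2)) → (b + 6 ≠ 7 ∧ 3*acc + 4 ≥ 3*b + 6)) ∧ (3*acc + 7 ≥ -1 ∧ (b - 3 ≠ 5 ∨ buf[acc] - 5 ≠ b + 1)) must hold; in canonical form it is ((¬(3*buf[b] < -2)) → (b ≠ 1 ∧ 3*acc ≥ 3*b + 2)) ∧ 3*acc ≥ -8 ∧ (b ≠ 8 ∨ buf[acc] ≠ b + 6).
Before b := 3*b: ((¬(3*buf[3*b] < -2)) → (3*b ≠ 1 ∧ 3*acc ≥ 9*b + 2)) ∧ 3*acc ≥ -8 ∧ (3*b ≠ 8 ∨ buf[acc] ≠ 3*b + 6)
Before acc := 3*mem[acc] + b: ((¬(3*buf[3*b] < -2)) → (3*b ≠ 1 ∧ 9*mem[acc] ≥ 6*b + 2)) ∧ 9*mem[acc] + 3*b ≥ -8 ∧ (3*b ≠ 8 ∨ buf[3*mem[acc] + b] ≠ 3*b + 6)
Before mem[b + 2] := 3*acc + 3: ((¬(3*buf[3*b] < -2)) → (3*b ≠ 1 ∧ 9*store(mem, b + 2, 3*acc + 3)[acc] ≥ 6*b + 2)) ∧ 9*store(mem, b + 2, 3*acc + 3)[acc] + 3*b ≥ -8 ∧ (3*b ≠ 8 ∨ buf[3*store(mem, b + 2, 3*acc + 3)[acc] + b] ≠ 3*b + 6)
The weakest precondition is ((¬(3*buf[3*b] < -2)) → (3*b ≠ 1 ∧ 9*store(mem, b + 2, 3*acc + 3)[acc] ≥ 6*b + 2)) ∧ 9*store(mem, b + 2, 3*acc + 3)[acc] + 3*b ≥ -8 ∧ (3*b ≠ 8 ∨ buf[3*store(mem, b + 2, 3*acc + 3)[acc] + b] ≠ 3*b + 6).
Check whether ((¬(3*buf[3*b] < 1)) → (3*b ≠ 1 ∧ 9*store(mem, b + 2, 3*acc + 3)[acc] ≥ 6*b + 2)) ∧ 9*store(mem, b + 2, 3*acc + 3)[acc] + 3*b ≥ -8 ∧ (3*b ≠ 8 ∨ buf[3*store(mem, b + 2, 3*acc + 3)[acc] + b] ≠ 3*b + 6) implies it.
Countermodel: at the initial state acc = 3, b = 0, buf = {[0] = 0, [2] = 0, [3] = 0, elsewhere 0}, mem = {[0] = 4, [2] = 4, [3] = 0, elsewhere 4}, the precondition holds but the weakest precondition fails.
Answer: invalid


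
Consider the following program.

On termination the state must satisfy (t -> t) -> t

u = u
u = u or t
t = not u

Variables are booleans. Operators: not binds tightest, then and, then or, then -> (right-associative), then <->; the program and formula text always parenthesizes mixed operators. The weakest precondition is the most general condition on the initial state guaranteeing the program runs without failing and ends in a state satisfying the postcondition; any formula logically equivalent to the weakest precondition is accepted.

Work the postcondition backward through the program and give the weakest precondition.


Working backward. After the program, the postcondition (t -> t) -> t must hold; in canonical form it is t.
Before t := not u: not u
Before u := u or t: not (u or t)
Before u := u: not (u or t)
Answer: WP = not (u or t)


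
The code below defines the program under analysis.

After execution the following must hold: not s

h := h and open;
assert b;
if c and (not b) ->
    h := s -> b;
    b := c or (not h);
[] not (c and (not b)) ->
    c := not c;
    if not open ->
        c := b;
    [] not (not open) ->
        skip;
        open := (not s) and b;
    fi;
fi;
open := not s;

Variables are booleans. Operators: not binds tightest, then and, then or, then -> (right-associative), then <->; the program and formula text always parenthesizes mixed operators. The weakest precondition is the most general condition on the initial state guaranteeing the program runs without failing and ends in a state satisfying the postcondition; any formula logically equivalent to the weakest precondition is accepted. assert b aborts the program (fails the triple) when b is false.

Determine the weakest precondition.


Working backward. After the program, not s must hold.
Before open := not s: not s
Then branch requires not s; else branch requires ((not open) -> (not s)) and (open -> (not s)).
Before the if: ((c and (not b)) -> (not s)) and ((not (c and (not b))) -> (((not open) -> (not s)) and (open -> (not s))))
Before assert b: b and ((c and (not b)) -> (not s)) and ((not (c and (not b))) -> (((not open) -> (not s)) and (open -> (not s))))
Before h := h and open: b and ((c and (not b)) -> (not s)) and ((not (c and (not b))) -> (((not open) -> (not s)) and (open -> (not s))))
Answer: WP = b and ((c and (not b)) -> (not s)) and ((not (c and (not b))) -> (((not open) -> (not s)) and (open -> (not s))))


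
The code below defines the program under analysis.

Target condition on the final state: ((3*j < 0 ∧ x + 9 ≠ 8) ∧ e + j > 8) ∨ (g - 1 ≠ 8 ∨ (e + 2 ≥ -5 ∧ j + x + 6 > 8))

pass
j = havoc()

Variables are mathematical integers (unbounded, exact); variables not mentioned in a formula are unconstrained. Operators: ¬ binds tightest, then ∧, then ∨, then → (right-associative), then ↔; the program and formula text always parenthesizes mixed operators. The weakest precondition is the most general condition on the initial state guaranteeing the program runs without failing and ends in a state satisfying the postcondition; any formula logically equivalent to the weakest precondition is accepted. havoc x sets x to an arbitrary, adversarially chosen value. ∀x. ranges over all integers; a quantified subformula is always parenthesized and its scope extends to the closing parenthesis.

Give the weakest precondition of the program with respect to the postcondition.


Working backward. After the program, the postcondition ((3*j < 0 ∧ x + 9 ≠ 8) ∧ e + j > 8) ∨ (g - 1 ≠ 8 ∨ (e + 2 ≥ -5 ∧ j + x + 6 > 8)) must hold; in canonical form it is (3*j < 0 ∧ x ≠ -1 ∧ e + j > 8) ∨ g ≠ 9 ∨ (e ≥ -7 ∧ j + x > 2).
Before havoc j: ∀j_1. ((3*j_1 < 0 ∧ x ≠ -1 ∧ e + j_1 > 8) ∨ g ≠ 9 ∨ (e ≥ -7 ∧ j_1 + x > 2))
Before skip: ∀j_1. ((3*j_1 < 0 ∧ x ≠ -1 ∧ e + j_1 > 8) ∨ g ≠ 9 ∨ (e ≥ -7 ∧ j_1 + x > 2))
Answer: WP = ∀j_1. ((3*j_1 < 0 ∧ x ≠ -1 ∧ e + j_1 > 8) ∨ g ≠ 9 ∨ (e ≥ -7 ∧ j_1 + x > 2))


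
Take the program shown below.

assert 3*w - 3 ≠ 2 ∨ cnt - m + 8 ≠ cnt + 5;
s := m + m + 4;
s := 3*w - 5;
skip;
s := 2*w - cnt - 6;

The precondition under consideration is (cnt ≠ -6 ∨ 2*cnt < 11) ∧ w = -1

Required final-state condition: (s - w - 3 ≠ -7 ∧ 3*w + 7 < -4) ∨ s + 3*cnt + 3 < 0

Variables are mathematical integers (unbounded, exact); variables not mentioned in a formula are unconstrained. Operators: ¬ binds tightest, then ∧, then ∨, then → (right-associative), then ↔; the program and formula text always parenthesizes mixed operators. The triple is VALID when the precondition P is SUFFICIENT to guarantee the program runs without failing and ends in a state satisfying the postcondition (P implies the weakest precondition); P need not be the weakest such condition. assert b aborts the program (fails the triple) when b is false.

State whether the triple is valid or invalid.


Working backward. After the program, the postcondition (s - w - 3 ≠ -7 ∧ 3*w + 7 < -4) ∨ s + 3*cnt + 3 < 0 must hold; in canonical form it is (s ≠ w - 4 ∧ 3*w < -11) ∨ 3*cnt + s < -3.
Before s := 2*w - cnt - 6: (w ≠ cnt + 2 ∧ 3*w < -11) ∨ 2*cnt + 2*w < 3
Before skip: (w ≠ cnt + 2 ∧ 3*w < -11) ∨ 2*cnt + 2*w < 3
Before s := 3*w - 5: (w ≠ cnt + 2 ∧ 3*w < -11) ∨ 2*cnt + 2*w < 3
Before s := m + m + 4: (w ≠ cnt + 2 ∧ 3*w < -11) ∨ 2*cnt + 2*w < 3
Before assert 3*w - 3 ≠ 2 ∨ cnt - m + 8 ≠ cnt + 5: (3*w ≠ 5 ∨ m ≠ 3) ∧ ((w ≠ cnt + 2 ∧ 3*w < -11) ∨ 2*cnt + 2*w < 3)
The weakest precondition is (3*w ≠ 5 ∨ m ≠ 3) ∧ ((w ≠ cnt + 2 ∧ 3*w < -11) ∨ 2*cnt + 2*w < 3).
Check whether (cnt ≠ -6 ∨ 2*cnt < 11) ∧ w = -1 implies it.
Countermodel: at the initial state cnt = 3, m = 0, w = -1, the precondition holds but the weakest precondition fails.
Answer: invalid


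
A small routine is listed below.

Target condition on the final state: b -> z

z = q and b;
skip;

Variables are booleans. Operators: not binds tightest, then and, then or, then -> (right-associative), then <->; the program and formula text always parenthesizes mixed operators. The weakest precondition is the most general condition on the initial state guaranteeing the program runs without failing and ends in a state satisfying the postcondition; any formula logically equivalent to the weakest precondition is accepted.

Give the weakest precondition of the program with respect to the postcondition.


Working backward. After the program, b -> z must hold.
Before skip: b -> z
Before z := q and b: b -> (q and b)
Answer: WP = b -> (q and b)


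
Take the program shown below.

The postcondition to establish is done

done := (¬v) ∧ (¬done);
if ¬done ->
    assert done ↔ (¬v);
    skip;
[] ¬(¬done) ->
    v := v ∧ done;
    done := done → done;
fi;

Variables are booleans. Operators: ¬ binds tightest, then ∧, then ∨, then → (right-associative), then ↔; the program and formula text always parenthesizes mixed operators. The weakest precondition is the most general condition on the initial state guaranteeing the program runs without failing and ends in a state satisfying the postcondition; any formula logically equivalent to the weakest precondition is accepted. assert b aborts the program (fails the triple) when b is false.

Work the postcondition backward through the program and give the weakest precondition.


Working backward. After the program, done must hold.
Then branch requires (done ↔ (¬v)) ∧ done; else branch requires true.
Before the if: (¬done) → ((done ↔ (¬v)) ∧ done)
Before done := (¬v) ∧ (¬done): (¬((¬v) ∧ (¬done))) → ((((¬v) ∧ (¬done)) ↔ (¬v)) ∧ (¬v) ∧ (¬done))
Answer: WP = (¬((¬v) ∧ (¬done))) → ((((¬v) ∧ (¬done)) ↔ (¬v)) ∧ (¬v) ∧ (¬done))


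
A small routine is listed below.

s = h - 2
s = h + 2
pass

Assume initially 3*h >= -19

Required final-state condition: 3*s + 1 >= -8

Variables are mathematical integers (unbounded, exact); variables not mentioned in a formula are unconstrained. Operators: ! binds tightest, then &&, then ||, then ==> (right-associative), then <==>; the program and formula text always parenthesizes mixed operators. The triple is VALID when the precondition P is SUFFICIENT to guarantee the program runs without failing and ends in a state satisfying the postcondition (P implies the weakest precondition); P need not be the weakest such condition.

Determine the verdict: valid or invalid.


Working backward. After the program, the postcondition 3*s + 1 >= -8 must hold; in canonical form it is 3*s >= -9.
Before skip: 3*s >= -9
Before s := h + 2: 3*h >= -15
Before s := h - 2: 3*h >= -15
The weakest precondition is 3*h >= -15.
Check whether 3*h >= -19 implies it.
Countermodel: at the initial state h = -6, the precondition holds but the weakest precondition fails.
Answer: invalid


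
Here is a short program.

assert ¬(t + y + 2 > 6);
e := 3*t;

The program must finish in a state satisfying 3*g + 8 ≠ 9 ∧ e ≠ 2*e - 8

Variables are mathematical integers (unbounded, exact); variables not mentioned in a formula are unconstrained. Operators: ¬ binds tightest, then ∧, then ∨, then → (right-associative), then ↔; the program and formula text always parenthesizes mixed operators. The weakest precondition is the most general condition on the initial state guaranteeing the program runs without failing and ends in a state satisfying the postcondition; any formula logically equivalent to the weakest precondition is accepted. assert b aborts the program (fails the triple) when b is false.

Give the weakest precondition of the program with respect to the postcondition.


Working backward. After the program, the postcondition 3*g + 8 ≠ 9 ∧ e ≠ 2*e - 8 must hold; in canonical form it is 3*g ≠ 1 ∧ e ≠ 8.
Before e := 3*t: 3*g ≠ 1 ∧ 3*t ≠ 8
Before assert ¬(t + y + 2 > 6): (¬(t + y > 4)) ∧ 3*g ≠ 1 ∧ 3*t ≠ 8
Answer: WP = (¬(t + y > 4)) ∧ 3*g ≠ 1 ∧ 3*t ≠ 8
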